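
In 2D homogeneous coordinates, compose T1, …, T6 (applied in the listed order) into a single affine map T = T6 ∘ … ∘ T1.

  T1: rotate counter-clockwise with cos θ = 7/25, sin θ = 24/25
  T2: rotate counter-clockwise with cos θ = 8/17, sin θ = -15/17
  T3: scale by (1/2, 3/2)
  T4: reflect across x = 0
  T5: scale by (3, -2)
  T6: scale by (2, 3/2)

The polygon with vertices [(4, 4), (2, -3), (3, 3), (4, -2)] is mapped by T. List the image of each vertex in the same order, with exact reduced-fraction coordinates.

T1 rotate counter-clockwise with cos θ = 7/25, sin θ = 24/25: (4, 4) → (-68/25, 124/25); (2, -3) → (86/25, 27/25); (3, 3) → (-51/25, 93/25); (4, -2) → (76/25, 82/25)
T2 rotate counter-clockwise with cos θ = 8/17, sin θ = -15/17: (-68/25, 124/25) → (1316/425, 2012/425); (86/25, 27/25) → (1093/425, -1074/425); (-51/25, 93/25) → (987/425, 1509/425); (76/25, 82/25) → (1838/425, -484/425)
T3 scale by (1/2, 3/2): (1316/425, 2012/425) → (658/425, 3018/425); (1093/425, -1074/425) → (1093/850, -1611/425); (987/425, 1509/425) → (987/850, 4527/850); (1838/425, -484/425) → (919/425, -726/425)
T4 reflect across x = 0: (658/425, 3018/425) → (-658/425, 3018/425); (1093/850, -1611/425) → (-1093/850, -1611/425); (987/850, 4527/850) → (-987/850, 4527/850); (919/425, -726/425) → (-919/425, -726/425)
T5 scale by (3, -2): (-658/425, 3018/425) → (-1974/425, -6036/425); (-1093/850, -1611/425) → (-3279/850, 3222/425); (-987/850, 4527/850) → (-2961/850, -4527/425); (-919/425, -726/425) → (-2757/425, 1452/425)
T6 scale by (2, 3/2): (-1974/425, -6036/425) → (-3948/425, -9054/425); (-3279/850, 3222/425) → (-3279/425, 4833/425); (-2961/850, -4527/425) → (-2961/425, -13581/850); (-2757/425, 1452/425) → (-5514/425, 2178/425)

image vertices: (-3948/425, -9054/425), (-3279/425, 4833/425), (-2961/425, -13581/850), (-5514/425, 2178/425)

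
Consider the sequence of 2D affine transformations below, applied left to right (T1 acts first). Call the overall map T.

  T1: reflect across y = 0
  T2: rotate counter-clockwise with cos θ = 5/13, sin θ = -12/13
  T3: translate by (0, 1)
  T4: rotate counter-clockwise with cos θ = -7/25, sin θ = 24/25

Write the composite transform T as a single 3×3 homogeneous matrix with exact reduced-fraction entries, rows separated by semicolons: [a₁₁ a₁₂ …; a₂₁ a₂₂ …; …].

T1 = [1 0 0; 0 -1 0; 0 0 1]
T2·T1 = [5/13 -12/13 0; -12/13 -5/13 0; 0 0 1]
T3·…·T1 = [5/13 -12/13 0; -12/13 -5/13 1; 0 0 1]
T4·…·T1 = [253/325 204/325 -24/25; 204/325 -253/325 -7/25; 0 0 1]

T = [253/325 204/325 -24/25; 204/325 -253/325 -7/25; 0 0 1]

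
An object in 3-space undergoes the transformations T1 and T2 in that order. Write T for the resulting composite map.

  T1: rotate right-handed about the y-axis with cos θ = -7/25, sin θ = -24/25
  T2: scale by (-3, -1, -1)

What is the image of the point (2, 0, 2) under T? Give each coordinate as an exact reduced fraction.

T1 rotate right-handed about the y-axis with cos θ = -7/25, sin θ = -24/25: (2, 0, 2) → (-62/25, 0, 34/25)
T2 scale by (-3, -1, -1): (-62/25, 0, 34/25) → (186/25, 0, -34/25)

T(p) = (186/25, 0, -34/25)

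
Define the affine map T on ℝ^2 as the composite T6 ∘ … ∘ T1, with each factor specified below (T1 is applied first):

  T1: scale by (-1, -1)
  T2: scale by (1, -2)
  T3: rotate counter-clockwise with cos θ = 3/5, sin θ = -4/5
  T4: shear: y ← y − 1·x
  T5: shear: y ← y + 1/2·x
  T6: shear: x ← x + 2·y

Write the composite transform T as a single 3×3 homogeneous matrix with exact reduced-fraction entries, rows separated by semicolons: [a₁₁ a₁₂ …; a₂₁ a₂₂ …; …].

T1 = [-1 0 0; 0 -1 0; 0 0 1]
T2·T1 = [-1 0 0; 0 2 0; 0 0 1]
T3·…·T1 = [-3/5 8/5 0; 4/5 6/5 0; 0 0 1]
T4·…·T1 = [-3/5 8/5 0; 7/5 -2/5 0; 0 0 1]
T5·…·T1 = [-3/5 8/5 0; 11/10 2/5 0; 0 0 1]
T6·…·T1 = [8/5 12/5 0; 11/10 2/5 0; 0 0 1]

T = [8/5 12/5 0; 11/10 2/5 0; 0 0 1]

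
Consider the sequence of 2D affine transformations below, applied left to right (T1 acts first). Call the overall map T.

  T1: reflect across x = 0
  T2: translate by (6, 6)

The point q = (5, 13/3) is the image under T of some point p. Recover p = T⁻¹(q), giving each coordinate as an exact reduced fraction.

p = (1, -5/3)

T1 = [-1 0 0; 0 1 0; 0 0 1]
T2·T1 = [-1 0 6; 0 1 6; 0 0 1]
det M = -1; M⁻¹ = [-1 0 6; 0 1 -6; 0 0 1]
M⁻¹ · (5, 13/3)ᵀ = (1, -5/3)ᵀ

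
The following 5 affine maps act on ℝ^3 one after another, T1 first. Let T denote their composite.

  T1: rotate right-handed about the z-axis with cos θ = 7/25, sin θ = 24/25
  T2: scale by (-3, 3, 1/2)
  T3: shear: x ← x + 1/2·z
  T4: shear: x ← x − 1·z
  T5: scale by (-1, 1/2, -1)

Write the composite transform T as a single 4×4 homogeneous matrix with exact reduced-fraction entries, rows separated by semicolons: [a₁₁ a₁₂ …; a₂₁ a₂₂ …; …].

T = [21/25 -72/25 1/4 0; 36/25 21/50 0 0; 0 0 -1/2 0; 0 0 0 1]

T1 = [7/25 -24/25 0 0; 24/25 7/25 0 0; 0 0 1 0; 0 0 0 1]
T2·T1 = [-21/25 72/25 0 0; 72/25 21/25 0 0; 0 0 1/2 0; 0 0 0 1]
T3·…·T1 = [-21/25 72/25 1/4 0; 72/25 21/25 0 0; 0 0 1/2 0; 0 0 0 1]
T4·…·T1 = [-21/25 72/25 -1/4 0; 72/25 21/25 0 0; 0 0 1/2 0; 0 0 0 1]
T5·…·T1 = [21/25 -72/25 1/4 0; 36/25 21/50 0 0; 0 0 -1/2 0; 0 0 0 1]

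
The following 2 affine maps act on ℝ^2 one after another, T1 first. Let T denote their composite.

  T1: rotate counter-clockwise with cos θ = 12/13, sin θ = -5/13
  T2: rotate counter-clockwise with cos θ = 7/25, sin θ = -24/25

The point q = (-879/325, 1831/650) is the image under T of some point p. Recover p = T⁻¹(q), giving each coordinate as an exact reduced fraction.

T1 = [12/13 5/13 0; -5/13 12/13 0; 0 0 1]
T2·T1 = [-36/325 323/325 0; -323/325 -36/325 0; 0 0 1]
det M = 1; M⁻¹ = [-36/325 -323/325 0; 323/325 -36/325 0; 0 0 1]
M⁻¹ · (-879/325, 1831/650)ᵀ = (-5/2, -3)ᵀ

p = (-5/2, -3)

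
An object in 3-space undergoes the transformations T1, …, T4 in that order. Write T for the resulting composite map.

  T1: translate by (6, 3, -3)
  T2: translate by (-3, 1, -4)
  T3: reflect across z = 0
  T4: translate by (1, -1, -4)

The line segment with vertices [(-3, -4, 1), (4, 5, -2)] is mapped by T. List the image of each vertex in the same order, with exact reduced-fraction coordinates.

image vertices: (1, -1, 2), (8, 8, 5)

T1 translate by (6, 3, -3): (-3, -4, 1) → (3, -1, -2); (4, 5, -2) → (10, 8, -5)
T2 translate by (-3, 1, -4): (3, -1, -2) → (0, 0, -6); (10, 8, -5) → (7, 9, -9)
T3 reflect across z = 0: (0, 0, -6) → (0, 0, 6); (7, 9, -9) → (7, 9, 9)
T4 translate by (1, -1, -4): (0, 0, 6) → (1, -1, 2); (7, 9, 9) → (8, 8, 5)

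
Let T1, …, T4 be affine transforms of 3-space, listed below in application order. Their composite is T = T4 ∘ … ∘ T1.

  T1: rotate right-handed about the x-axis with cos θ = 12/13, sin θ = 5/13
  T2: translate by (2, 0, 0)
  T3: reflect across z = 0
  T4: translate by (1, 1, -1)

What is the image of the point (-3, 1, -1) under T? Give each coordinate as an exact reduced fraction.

T(p) = (0, 30/13, -6/13)

T1 rotate right-handed about the x-axis with cos θ = 12/13, sin θ = 5/13: (-3, 1, -1) → (-3, 17/13, -7/13)
T2 translate by (2, 0, 0): (-3, 17/13, -7/13) → (-1, 17/13, -7/13)
T3 reflect across z = 0: (-1, 17/13, -7/13) → (-1, 17/13, 7/13)
T4 translate by (1, 1, -1): (-1, 17/13, 7/13) → (0, 30/13, -6/13)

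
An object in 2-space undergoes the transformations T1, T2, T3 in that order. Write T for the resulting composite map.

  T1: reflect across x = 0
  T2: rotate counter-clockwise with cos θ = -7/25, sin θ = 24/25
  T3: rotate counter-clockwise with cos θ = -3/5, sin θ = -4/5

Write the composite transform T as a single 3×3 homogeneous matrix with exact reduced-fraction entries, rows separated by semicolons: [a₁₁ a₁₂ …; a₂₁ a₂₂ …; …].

T1 = [-1 0 0; 0 1 0; 0 0 1]
T2·T1 = [7/25 -24/25 0; -24/25 -7/25 0; 0 0 1]
T3·…·T1 = [-117/125 44/125 0; 44/125 117/125 0; 0 0 1]

T = [-117/125 44/125 0; 44/125 117/125 0; 0 0 1]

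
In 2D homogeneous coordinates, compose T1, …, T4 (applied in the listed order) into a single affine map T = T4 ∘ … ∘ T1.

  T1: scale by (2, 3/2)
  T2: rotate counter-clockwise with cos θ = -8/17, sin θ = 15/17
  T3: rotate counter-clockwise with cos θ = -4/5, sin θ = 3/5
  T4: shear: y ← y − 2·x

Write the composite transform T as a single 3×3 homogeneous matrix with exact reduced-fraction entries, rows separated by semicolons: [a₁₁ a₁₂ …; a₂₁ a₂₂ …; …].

T1 = [2 0 0; 0 3/2 0; 0 0 1]
T2·T1 = [-16/17 -45/34 0; 30/17 -12/17 0; 0 0 1]
T3·…·T1 = [-26/85 126/85 0; -168/85 -39/170 0; 0 0 1]
T4·…·T1 = [-26/85 126/85 0; -116/85 -543/170 0; 0 0 1]

T = [-26/85 126/85 0; -116/85 -543/170 0; 0 0 1]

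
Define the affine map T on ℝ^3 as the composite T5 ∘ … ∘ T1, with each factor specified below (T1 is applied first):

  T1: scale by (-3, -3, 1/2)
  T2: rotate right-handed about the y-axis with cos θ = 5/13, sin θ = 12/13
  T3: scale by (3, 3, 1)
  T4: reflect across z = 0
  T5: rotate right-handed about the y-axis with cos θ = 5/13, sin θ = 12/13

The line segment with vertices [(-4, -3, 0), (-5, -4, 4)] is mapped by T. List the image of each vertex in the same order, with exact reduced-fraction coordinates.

image vertices: (2628/169, 27, -1440/169), (3525/169, 36, -2714/169)

T1 scale by (-3, -3, 1/2): (-4, -3, 0) → (12, 9, 0); (-5, -4, 4) → (15, 12, 2)
T2 rotate right-handed about the y-axis with cos θ = 5/13, sin θ = 12/13: (12, 9, 0) → (60/13, 9, -144/13); (15, 12, 2) → (99/13, 12, -170/13)
T3 scale by (3, 3, 1): (60/13, 9, -144/13) → (180/13, 27, -144/13); (99/13, 12, -170/13) → (297/13, 36, -170/13)
T4 reflect across z = 0: (180/13, 27, -144/13) → (180/13, 27, 144/13); (297/13, 36, -170/13) → (297/13, 36, 170/13)
T5 rotate right-handed about the y-axis with cos θ = 5/13, sin θ = 12/13: (180/13, 27, 144/13) → (2628/169, 27, -1440/169); (297/13, 36, 170/13) → (3525/169, 36, -2714/169)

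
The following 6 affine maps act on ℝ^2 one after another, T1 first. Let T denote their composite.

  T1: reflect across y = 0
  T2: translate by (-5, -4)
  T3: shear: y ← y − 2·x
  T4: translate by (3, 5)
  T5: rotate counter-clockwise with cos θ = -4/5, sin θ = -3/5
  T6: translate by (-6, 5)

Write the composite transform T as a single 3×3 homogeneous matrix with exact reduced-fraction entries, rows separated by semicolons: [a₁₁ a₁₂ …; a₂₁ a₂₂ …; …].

T = [-2 -3/5 11/5; 1 4/5 -13/5; 0 0 1]

T1 = [1 0 0; 0 -1 0; 0 0 1]
T2·T1 = [1 0 -5; 0 -1 -4; 0 0 1]
T3·…·T1 = [1 0 -5; -2 -1 6; 0 0 1]
T4·…·T1 = [1 0 -2; -2 -1 11; 0 0 1]
T5·…·T1 = [-2 -3/5 41/5; 1 4/5 -38/5; 0 0 1]
T6·…·T1 = [-2 -3/5 11/5; 1 4/5 -13/5; 0 0 1]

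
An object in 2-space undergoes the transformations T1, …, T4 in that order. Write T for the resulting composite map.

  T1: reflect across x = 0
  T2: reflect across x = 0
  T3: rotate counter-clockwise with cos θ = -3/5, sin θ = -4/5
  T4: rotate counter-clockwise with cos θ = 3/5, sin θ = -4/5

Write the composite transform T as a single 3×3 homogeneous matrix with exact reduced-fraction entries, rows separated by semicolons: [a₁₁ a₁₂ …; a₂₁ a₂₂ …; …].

T = [-1 0 0; 0 -1 0; 0 0 1]

T1 = [-1 0 0; 0 1 0; 0 0 1]
T2·T1 = [1 0 0; 0 1 0; 0 0 1]
T3·…·T1 = [-3/5 4/5 0; -4/5 -3/5 0; 0 0 1]
T4·…·T1 = [-1 0 0; 0 -1 0; 0 0 1]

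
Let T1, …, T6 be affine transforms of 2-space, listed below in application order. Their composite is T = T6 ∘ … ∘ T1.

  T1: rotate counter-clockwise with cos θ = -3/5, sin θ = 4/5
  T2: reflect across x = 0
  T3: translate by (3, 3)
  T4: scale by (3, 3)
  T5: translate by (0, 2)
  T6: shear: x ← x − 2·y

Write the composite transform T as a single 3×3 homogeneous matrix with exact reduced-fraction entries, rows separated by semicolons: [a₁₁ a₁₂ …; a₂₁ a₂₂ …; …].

T1 = [-3/5 -4/5 0; 4/5 -3/5 0; 0 0 1]
T2·T1 = [3/5 4/5 0; 4/5 -3/5 0; 0 0 1]
T3·…·T1 = [3/5 4/5 3; 4/5 -3/5 3; 0 0 1]
T4·…·T1 = [9/5 12/5 9; 12/5 -9/5 9; 0 0 1]
T5·…·T1 = [9/5 12/5 9; 12/5 -9/5 11; 0 0 1]
T6·…·T1 = [-3 6 -13; 12/5 -9/5 11; 0 0 1]

T = [-3 6 -13; 12/5 -9/5 11; 0 0 1]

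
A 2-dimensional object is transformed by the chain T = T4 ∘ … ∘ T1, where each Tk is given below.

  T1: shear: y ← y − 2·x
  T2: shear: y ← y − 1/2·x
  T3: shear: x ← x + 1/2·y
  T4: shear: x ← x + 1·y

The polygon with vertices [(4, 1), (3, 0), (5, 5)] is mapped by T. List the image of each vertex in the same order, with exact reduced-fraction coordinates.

T1 shear: y ← y − 2·x: (4, 1) → (4, -7); (3, 0) → (3, -6); (5, 5) → (5, -5)
T2 shear: y ← y − 1/2·x: (4, -7) → (4, -9); (3, -6) → (3, -15/2); (5, -5) → (5, -15/2)
T3 shear: x ← x + 1/2·y: (4, -9) → (-1/2, -9); (3, -15/2) → (-3/4, -15/2); (5, -15/2) → (5/4, -15/2)
T4 shear: x ← x + 1·y: (-1/2, -9) → (-19/2, -9); (-3/4, -15/2) → (-33/4, -15/2); (5/4, -15/2) → (-25/4, -15/2)

image vertices: (-19/2, -9), (-33/4, -15/2), (-25/4, -15/2)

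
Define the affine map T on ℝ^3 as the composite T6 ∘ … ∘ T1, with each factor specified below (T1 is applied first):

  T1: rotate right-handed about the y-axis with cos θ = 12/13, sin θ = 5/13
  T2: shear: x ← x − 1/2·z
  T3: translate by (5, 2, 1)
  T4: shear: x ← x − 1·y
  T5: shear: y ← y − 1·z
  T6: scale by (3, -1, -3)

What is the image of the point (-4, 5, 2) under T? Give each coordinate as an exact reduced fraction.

T(p) = (-258/13, -34/13, -171/13)

T1 rotate right-handed about the y-axis with cos θ = 12/13, sin θ = 5/13: (-4, 5, 2) → (-38/13, 5, 44/13)
T2 shear: x ← x − 1/2·z: (-38/13, 5, 44/13) → (-60/13, 5, 44/13)
T3 translate by (5, 2, 1): (-60/13, 5, 44/13) → (5/13, 7, 57/13)
T4 shear: x ← x − 1·y: (5/13, 7, 57/13) → (-86/13, 7, 57/13)
T5 shear: y ← y − 1·z: (-86/13, 7, 57/13) → (-86/13, 34/13, 57/13)
T6 scale by (3, -1, -3): (-86/13, 34/13, 57/13) → (-258/13, -34/13, -171/13)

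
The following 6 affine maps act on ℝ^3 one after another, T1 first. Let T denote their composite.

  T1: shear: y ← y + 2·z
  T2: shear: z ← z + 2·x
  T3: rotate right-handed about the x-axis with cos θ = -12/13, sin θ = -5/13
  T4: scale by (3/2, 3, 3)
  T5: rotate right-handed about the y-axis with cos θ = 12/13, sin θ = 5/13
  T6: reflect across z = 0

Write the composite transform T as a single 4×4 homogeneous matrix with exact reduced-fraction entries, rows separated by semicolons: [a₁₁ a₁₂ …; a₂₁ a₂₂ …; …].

T = [-126/169 -75/169 -330/169 0; 30/13 -36/13 -57/13 0; 1923/338 180/169 792/169 0; 0 0 0 1]

T1 = [1 0 0 0; 0 1 2 0; 0 0 1 0; 0 0 0 1]
T2·T1 = [1 0 0 0; 0 1 2 0; 2 0 1 0; 0 0 0 1]
T3·…·T1 = [1 0 0 0; 10/13 -12/13 -19/13 0; -24/13 -5/13 -22/13 0; 0 0 0 1]
T4·…·T1 = [3/2 0 0 0; 30/13 -36/13 -57/13 0; -72/13 -15/13 -66/13 0; 0 0 0 1]
T5·…·T1 = [-126/169 -75/169 -330/169 0; 30/13 -36/13 -57/13 0; -1923/338 -180/169 -792/169 0; 0 0 0 1]
T6·…·T1 = [-126/169 -75/169 -330/169 0; 30/13 -36/13 -57/13 0; 1923/338 180/169 792/169 0; 0 0 0 1]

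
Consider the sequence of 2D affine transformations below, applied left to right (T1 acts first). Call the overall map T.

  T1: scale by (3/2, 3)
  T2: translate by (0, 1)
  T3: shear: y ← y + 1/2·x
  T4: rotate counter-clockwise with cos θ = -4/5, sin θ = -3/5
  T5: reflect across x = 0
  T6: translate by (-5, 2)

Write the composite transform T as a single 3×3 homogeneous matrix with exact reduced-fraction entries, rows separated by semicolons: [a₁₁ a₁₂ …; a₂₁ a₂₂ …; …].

T1 = [3/2 0 0; 0 3 0; 0 0 1]
T2·T1 = [3/2 0 0; 0 3 1; 0 0 1]
T3·…·T1 = [3/2 0 0; 3/4 3 1; 0 0 1]
T4·…·T1 = [-3/4 9/5 3/5; -3/2 -12/5 -4/5; 0 0 1]
T5·…·T1 = [3/4 -9/5 -3/5; -3/2 -12/5 -4/5; 0 0 1]
T6·…·T1 = [3/4 -9/5 -28/5; -3/2 -12/5 6/5; 0 0 1]

T = [3/4 -9/5 -28/5; -3/2 -12/5 6/5; 0 0 1]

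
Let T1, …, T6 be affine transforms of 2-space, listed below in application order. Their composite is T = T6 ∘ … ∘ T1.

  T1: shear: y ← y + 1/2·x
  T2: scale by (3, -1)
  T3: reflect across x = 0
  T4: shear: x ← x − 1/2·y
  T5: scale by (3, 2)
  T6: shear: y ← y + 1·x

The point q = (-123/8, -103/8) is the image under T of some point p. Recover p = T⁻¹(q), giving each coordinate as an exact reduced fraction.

p = (3/2, -2)

T1 = [1 0 0; 1/2 1 0; 0 0 1]
T2·T1 = [3 0 0; -1/2 -1 0; 0 0 1]
T3·…·T1 = [-3 0 0; -1/2 -1 0; 0 0 1]
T4·…·T1 = [-11/4 1/2 0; -1/2 -1 0; 0 0 1]
T5·…·T1 = [-33/4 3/2 0; -1 -2 0; 0 0 1]
T6·…·T1 = [-33/4 3/2 0; -37/4 -1/2 0; 0 0 1]
det M = 18; M⁻¹ = [-1/36 -1/12 0; 37/72 -11/24 0; 0 0 1]
M⁻¹ · (-123/8, -103/8)ᵀ = (3/2, -2)ᵀ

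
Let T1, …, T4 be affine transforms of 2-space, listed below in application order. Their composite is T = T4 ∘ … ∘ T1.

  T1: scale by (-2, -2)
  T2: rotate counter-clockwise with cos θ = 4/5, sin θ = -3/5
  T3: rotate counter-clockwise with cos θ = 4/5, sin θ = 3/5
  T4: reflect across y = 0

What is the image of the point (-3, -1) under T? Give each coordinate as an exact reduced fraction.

T1 scale by (-2, -2): (-3, -1) → (6, 2)
T2 rotate counter-clockwise with cos θ = 4/5, sin θ = -3/5: (6, 2) → (6, -2)
T3 rotate counter-clockwise with cos θ = 4/5, sin θ = 3/5: (6, -2) → (6, 2)
T4 reflect across y = 0: (6, 2) → (6, -2)

T(p) = (6, -2)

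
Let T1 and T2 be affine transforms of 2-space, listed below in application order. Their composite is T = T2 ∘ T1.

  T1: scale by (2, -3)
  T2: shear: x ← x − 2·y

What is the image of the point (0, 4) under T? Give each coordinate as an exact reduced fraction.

T(p) = (24, -12)

T1 scale by (2, -3): (0, 4) → (0, -12)
T2 shear: x ← x − 2·y: (0, -12) → (24, -12)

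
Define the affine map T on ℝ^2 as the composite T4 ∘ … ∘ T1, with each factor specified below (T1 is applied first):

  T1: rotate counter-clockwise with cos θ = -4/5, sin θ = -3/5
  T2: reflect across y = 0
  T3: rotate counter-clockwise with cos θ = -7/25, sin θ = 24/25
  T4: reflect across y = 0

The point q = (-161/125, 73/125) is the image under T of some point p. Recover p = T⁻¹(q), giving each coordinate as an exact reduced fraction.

p = (1, 1)

T1 = [-4/5 3/5 0; -3/5 -4/5 0; 0 0 1]
T2·T1 = [-4/5 3/5 0; 3/5 4/5 0; 0 0 1]
T3·…·T1 = [-44/125 -117/125 0; -117/125 44/125 0; 0 0 1]
T4·…·T1 = [-44/125 -117/125 0; 117/125 -44/125 0; 0 0 1]
det M = 1; M⁻¹ = [-44/125 117/125 0; -117/125 -44/125 0; 0 0 1]
M⁻¹ · (-161/125, 73/125)ᵀ = (1, 1)ᵀ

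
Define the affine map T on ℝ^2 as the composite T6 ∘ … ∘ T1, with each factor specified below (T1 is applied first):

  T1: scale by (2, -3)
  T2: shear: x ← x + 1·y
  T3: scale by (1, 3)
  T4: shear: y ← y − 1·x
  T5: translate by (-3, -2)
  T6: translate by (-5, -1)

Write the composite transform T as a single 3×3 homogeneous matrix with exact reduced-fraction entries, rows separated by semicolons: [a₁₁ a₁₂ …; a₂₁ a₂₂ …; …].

T1 = [2 0 0; 0 -3 0; 0 0 1]
T2·T1 = [2 -3 0; 0 -3 0; 0 0 1]
T3·…·T1 = [2 -3 0; 0 -9 0; 0 0 1]
T4·…·T1 = [2 -3 0; -2 -6 0; 0 0 1]
T5·…·T1 = [2 -3 -3; -2 -6 -2; 0 0 1]
T6·…·T1 = [2 -3 -8; -2 -6 -3; 0 0 1]

T = [2 -3 -8; -2 -6 -3; 0 0 1]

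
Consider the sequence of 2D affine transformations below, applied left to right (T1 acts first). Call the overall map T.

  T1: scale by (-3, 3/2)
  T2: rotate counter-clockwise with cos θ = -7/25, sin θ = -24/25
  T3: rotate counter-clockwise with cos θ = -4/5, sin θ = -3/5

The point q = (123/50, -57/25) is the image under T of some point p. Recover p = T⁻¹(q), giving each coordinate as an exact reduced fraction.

T1 = [-3 0 0; 0 3/2 0; 0 0 1]
T2·T1 = [21/25 36/25 0; 72/25 -21/50 0; 0 0 1]
T3·…·T1 = [132/125 -351/250 0; -351/125 -66/125 0; 0 0 1]
det M = -9/2; M⁻¹ = [44/375 -39/125 0; -78/125 -88/375 0; 0 0 1]
M⁻¹ · (123/50, -57/25)ᵀ = (1, -1)ᵀ

p = (1, -1)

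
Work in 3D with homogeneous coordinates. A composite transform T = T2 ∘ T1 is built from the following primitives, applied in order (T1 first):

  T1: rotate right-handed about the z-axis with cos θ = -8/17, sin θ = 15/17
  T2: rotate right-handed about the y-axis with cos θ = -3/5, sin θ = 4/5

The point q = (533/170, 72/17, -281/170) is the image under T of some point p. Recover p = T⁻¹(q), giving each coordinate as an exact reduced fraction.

T1 = [-8/17 -15/17 0 0; 15/17 -8/17 0 0; 0 0 1 0; 0 0 0 1]
T2·T1 = [24/85 9/17 4/5 0; 15/17 -8/17 0 0; 32/85 12/17 -3/5 0; 0 0 0 1]
det M = 1; M⁻¹ = [24/85 15/17 32/85 0; 9/17 -8/17 12/17 0; 4/5 0 -3/5 0; 0 0 0 1]
M⁻¹ · (533/170, 72/17, -281/170)ᵀ = (4, -3/2, 7/2)ᵀ

p = (4, -3/2, 7/2)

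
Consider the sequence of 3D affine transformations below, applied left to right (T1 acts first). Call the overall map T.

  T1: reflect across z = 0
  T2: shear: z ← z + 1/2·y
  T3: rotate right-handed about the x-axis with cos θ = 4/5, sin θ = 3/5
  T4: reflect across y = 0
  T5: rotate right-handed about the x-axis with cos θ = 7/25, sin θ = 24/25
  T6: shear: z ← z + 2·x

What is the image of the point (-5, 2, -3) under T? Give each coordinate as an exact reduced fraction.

T1 reflect across z = 0: (-5, 2, -3) → (-5, 2, 3)
T2 shear: z ← z + 1/2·y: (-5, 2, 3) → (-5, 2, 4)
T3 rotate right-handed about the x-axis with cos θ = 4/5, sin θ = 3/5: (-5, 2, 4) → (-5, -4/5, 22/5)
T4 reflect across y = 0: (-5, -4/5, 22/5) → (-5, 4/5, 22/5)
T5 rotate right-handed about the x-axis with cos θ = 7/25, sin θ = 24/25: (-5, 4/5, 22/5) → (-5, -4, 2)
T6 shear: z ← z + 2·x: (-5, -4, 2) → (-5, -4, -8)

T(p) = (-5, -4, -8)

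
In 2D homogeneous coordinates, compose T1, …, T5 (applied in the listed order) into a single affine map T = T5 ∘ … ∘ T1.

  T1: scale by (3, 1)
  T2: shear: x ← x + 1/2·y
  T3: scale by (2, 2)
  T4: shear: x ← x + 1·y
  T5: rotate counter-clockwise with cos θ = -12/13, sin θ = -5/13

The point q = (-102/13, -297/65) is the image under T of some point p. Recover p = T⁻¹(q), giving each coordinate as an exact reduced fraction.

T1 = [3 0 0; 0 1 0; 0 0 1]
T2·T1 = [3 1/2 0; 0 1 0; 0 0 1]
T3·…·T1 = [6 1 0; 0 2 0; 0 0 1]
T4·…·T1 = [6 3 0; 0 2 0; 0 0 1]
T5·…·T1 = [-72/13 -2 0; -30/13 -3 0; 0 0 1]
det M = 12; M⁻¹ = [-1/4 1/6 0; 5/26 -6/13 0; 0 0 1]
M⁻¹ · (-102/13, -297/65)ᵀ = (6/5, 3/5)ᵀ

p = (6/5, 3/5)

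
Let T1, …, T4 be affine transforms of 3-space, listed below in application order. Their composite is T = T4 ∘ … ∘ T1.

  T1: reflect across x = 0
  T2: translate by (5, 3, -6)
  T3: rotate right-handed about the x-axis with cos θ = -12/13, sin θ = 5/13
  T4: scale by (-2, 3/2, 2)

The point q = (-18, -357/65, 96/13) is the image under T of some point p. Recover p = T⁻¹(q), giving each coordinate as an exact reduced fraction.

p = (-4, 9/5, 4)

T1 = [-1 0 0 0; 0 1 0 0; 0 0 1 0; 0 0 0 1]
T2·T1 = [-1 0 0 5; 0 1 0 3; 0 0 1 -6; 0 0 0 1]
T3·…·T1 = [-1 0 0 5; 0 -12/13 -5/13 -6/13; 0 5/13 -12/13 87/13; 0 0 0 1]
T4·…·T1 = [2 0 0 -10; 0 -18/13 -15/26 -9/13; 0 10/13 -24/13 174/13; 0 0 0 1]
det M = 6; M⁻¹ = [1/2 0 0 5; 0 -8/13 5/26 -3; 0 -10/39 -6/13 6; 0 0 0 1]
M⁻¹ · (-18, -357/65, 96/13)ᵀ = (-4, 9/5, 4)ᵀ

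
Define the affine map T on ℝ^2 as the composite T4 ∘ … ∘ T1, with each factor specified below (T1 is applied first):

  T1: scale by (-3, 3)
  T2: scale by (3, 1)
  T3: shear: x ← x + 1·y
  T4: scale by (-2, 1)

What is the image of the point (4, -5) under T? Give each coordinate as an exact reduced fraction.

T(p) = (102, -15)

T1 scale by (-3, 3): (4, -5) → (-12, -15)
T2 scale by (3, 1): (-12, -15) → (-36, -15)
T3 shear: x ← x + 1·y: (-36, -15) → (-51, -15)
T4 scale by (-2, 1): (-51, -15) → (102, -15)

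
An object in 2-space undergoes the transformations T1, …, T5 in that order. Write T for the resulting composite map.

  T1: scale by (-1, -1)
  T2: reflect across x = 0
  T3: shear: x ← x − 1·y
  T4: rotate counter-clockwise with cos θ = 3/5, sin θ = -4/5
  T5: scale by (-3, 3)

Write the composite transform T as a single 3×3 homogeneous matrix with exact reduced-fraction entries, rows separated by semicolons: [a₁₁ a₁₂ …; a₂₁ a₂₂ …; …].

T = [-9/5 3/5 0; -12/5 -21/5 0; 0 0 1]

T1 = [-1 0 0; 0 -1 0; 0 0 1]
T2·T1 = [1 0 0; 0 -1 0; 0 0 1]
T3·…·T1 = [1 1 0; 0 -1 0; 0 0 1]
T4·…·T1 = [3/5 -1/5 0; -4/5 -7/5 0; 0 0 1]
T5·…·T1 = [-9/5 3/5 0; -12/5 -21/5 0; 0 0 1]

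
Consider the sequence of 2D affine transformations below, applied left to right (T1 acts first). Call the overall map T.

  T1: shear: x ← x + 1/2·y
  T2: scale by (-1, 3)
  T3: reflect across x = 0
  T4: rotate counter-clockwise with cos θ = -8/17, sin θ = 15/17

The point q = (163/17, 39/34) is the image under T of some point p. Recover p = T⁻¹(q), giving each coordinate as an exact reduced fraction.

p = (-2, -3)

T1 = [1 1/2 0; 0 1 0; 0 0 1]
T2·T1 = [-1 -1/2 0; 0 3 0; 0 0 1]
T3·…·T1 = [1 1/2 0; 0 3 0; 0 0 1]
T4·…·T1 = [-8/17 -49/17 0; 15/17 -33/34 0; 0 0 1]
det M = 3; M⁻¹ = [-11/34 49/51 0; -5/17 -8/51 0; 0 0 1]
M⁻¹ · (163/17, 39/34)ᵀ = (-2, -3)ᵀ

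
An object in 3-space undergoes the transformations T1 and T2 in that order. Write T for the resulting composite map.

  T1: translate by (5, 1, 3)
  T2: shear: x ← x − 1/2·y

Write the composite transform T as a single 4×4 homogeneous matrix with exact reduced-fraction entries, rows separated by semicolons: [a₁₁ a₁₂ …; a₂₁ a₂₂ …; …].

T1 = [1 0 0 5; 0 1 0 1; 0 0 1 3; 0 0 0 1]
T2·T1 = [1 -1/2 0 9/2; 0 1 0 1; 0 0 1 3; 0 0 0 1]

T = [1 -1/2 0 9/2; 0 1 0 1; 0 0 1 3; 0 0 0 1]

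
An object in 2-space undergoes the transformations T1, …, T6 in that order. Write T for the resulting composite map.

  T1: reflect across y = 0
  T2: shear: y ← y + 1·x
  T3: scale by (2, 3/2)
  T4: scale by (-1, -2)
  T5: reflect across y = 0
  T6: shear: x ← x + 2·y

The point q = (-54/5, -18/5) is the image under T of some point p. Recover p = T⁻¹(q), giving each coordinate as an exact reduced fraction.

T1 = [1 0 0; 0 -1 0; 0 0 1]
T2·T1 = [1 0 0; 1 -1 0; 0 0 1]
T3·…·T1 = [2 0 0; 3/2 -3/2 0; 0 0 1]
T4·…·T1 = [-2 0 0; -3 3 0; 0 0 1]
T5·…·T1 = [-2 0 0; 3 -3 0; 0 0 1]
T6·…·T1 = [4 -6 0; 3 -3 0; 0 0 1]
det M = 6; M⁻¹ = [-1/2 1 0; -1/2 2/3 0; 0 0 1]
M⁻¹ · (-54/5, -18/5)ᵀ = (9/5, 3)ᵀ

p = (9/5, 3)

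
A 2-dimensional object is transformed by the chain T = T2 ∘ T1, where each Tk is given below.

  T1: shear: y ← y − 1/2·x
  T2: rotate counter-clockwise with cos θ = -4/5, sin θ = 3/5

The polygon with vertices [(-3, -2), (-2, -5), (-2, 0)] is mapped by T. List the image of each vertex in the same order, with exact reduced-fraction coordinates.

image vertices: (27/10, -7/5), (4, 2), (1, -2)

T1 shear: y ← y − 1/2·x: (-3, -2) → (-3, -1/2); (-2, -5) → (-2, -4); (-2, 0) → (-2, 1)
T2 rotate counter-clockwise with cos θ = -4/5, sin θ = 3/5: (-3, -1/2) → (27/10, -7/5); (-2, -4) → (4, 2); (-2, 1) → (1, -2)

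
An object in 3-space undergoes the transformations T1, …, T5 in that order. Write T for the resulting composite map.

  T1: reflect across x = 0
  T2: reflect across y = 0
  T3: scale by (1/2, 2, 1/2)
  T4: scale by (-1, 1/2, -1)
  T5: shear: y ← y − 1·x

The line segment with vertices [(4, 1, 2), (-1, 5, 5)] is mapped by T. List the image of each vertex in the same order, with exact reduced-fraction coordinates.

image vertices: (2, -3, -1), (-1/2, -9/2, -5/2)

T1 reflect across x = 0: (4, 1, 2) → (-4, 1, 2); (-1, 5, 5) → (1, 5, 5)
T2 reflect across y = 0: (-4, 1, 2) → (-4, -1, 2); (1, 5, 5) → (1, -5, 5)
T3 scale by (1/2, 2, 1/2): (-4, -1, 2) → (-2, -2, 1); (1, -5, 5) → (1/2, -10, 5/2)
T4 scale by (-1, 1/2, -1): (-2, -2, 1) → (2, -1, -1); (1/2, -10, 5/2) → (-1/2, -5, -5/2)
T5 shear: y ← y − 1·x: (2, -1, -1) → (2, -3, -1); (-1/2, -5, -5/2) → (-1/2, -9/2, -5/2)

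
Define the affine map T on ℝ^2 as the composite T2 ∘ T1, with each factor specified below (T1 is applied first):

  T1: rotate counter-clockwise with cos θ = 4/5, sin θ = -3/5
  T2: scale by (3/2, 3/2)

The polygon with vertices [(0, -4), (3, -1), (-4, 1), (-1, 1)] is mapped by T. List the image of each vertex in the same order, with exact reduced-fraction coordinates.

T1 rotate counter-clockwise with cos θ = 4/5, sin θ = -3/5: (0, -4) → (-12/5, -16/5); (3, -1) → (9/5, -13/5); (-4, 1) → (-13/5, 16/5); (-1, 1) → (-1/5, 7/5)
T2 scale by (3/2, 3/2): (-12/5, -16/5) → (-18/5, -24/5); (9/5, -13/5) → (27/10, -39/10); (-13/5, 16/5) → (-39/10, 24/5); (-1/5, 7/5) → (-3/10, 21/10)

image vertices: (-18/5, -24/5), (27/10, -39/10), (-39/10, 24/5), (-3/10, 21/10)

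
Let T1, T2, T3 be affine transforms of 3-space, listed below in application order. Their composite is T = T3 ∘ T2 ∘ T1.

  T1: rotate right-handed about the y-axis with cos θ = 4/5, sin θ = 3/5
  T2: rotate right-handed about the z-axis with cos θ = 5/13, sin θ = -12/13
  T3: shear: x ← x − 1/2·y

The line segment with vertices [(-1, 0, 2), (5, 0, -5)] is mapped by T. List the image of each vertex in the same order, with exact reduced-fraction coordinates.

image vertices: (22/65, -24/65, 11/5), (11/13, -12/13, -7)

T1 rotate right-handed about the y-axis with cos θ = 4/5, sin θ = 3/5: (-1, 0, 2) → (2/5, 0, 11/5); (5, 0, -5) → (1, 0, -7)
T2 rotate right-handed about the z-axis with cos θ = 5/13, sin θ = -12/13: (2/5, 0, 11/5) → (2/13, -24/65, 11/5); (1, 0, -7) → (5/13, -12/13, -7)
T3 shear: x ← x − 1/2·y: (2/13, -24/65, 11/5) → (22/65, -24/65, 11/5); (5/13, -12/13, -7) → (11/13, -12/13, -7)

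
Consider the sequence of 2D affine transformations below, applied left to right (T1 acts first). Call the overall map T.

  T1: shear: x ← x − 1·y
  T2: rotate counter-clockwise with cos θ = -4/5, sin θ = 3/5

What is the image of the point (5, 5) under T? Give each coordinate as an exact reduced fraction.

T1 shear: x ← x − 1·y: (5, 5) → (0, 5)
T2 rotate counter-clockwise with cos θ = -4/5, sin θ = 3/5: (0, 5) → (-3, -4)

T(p) = (-3, -4)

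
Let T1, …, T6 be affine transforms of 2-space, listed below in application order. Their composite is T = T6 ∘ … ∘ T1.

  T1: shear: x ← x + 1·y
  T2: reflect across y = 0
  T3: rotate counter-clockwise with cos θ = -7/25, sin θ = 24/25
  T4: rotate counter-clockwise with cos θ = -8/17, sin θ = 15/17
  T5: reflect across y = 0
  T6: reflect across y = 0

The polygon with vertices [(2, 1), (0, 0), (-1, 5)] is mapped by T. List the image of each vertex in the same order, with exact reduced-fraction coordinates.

image vertices: (-1209/425, -587/425), (0, 0), (-2701/425, 332/425)

T1 shear: x ← x + 1·y: (2, 1) → (3, 1); (0, 0) → (0, 0); (-1, 5) → (4, 5)
T2 reflect across y = 0: (3, 1) → (3, -1); (0, 0) → (0, 0); (4, 5) → (4, -5)
T3 rotate counter-clockwise with cos θ = -7/25, sin θ = 24/25: (3, -1) → (3/25, 79/25); (0, 0) → (0, 0); (4, -5) → (92/25, 131/25)
T4 rotate counter-clockwise with cos θ = -8/17, sin θ = 15/17: (3/25, 79/25) → (-1209/425, -587/425); (0, 0) → (0, 0); (92/25, 131/25) → (-2701/425, 332/425)
T5 reflect across y = 0: (-1209/425, -587/425) → (-1209/425, 587/425); (0, 0) → (0, 0); (-2701/425, 332/425) → (-2701/425, -332/425)
T6 reflect across y = 0: (-1209/425, 587/425) → (-1209/425, -587/425); (0, 0) → (0, 0); (-2701/425, -332/425) → (-2701/425, 332/425)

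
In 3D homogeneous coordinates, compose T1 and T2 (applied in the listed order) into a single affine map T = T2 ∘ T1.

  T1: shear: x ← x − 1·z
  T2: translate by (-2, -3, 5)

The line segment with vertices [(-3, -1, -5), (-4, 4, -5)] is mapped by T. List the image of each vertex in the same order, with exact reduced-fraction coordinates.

T1 shear: x ← x − 1·z: (-3, -1, -5) → (2, -1, -5); (-4, 4, -5) → (1, 4, -5)
T2 translate by (-2, -3, 5): (2, -1, -5) → (0, -4, 0); (1, 4, -5) → (-1, 1, 0)

image vertices: (0, -4, 0), (-1, 1, 0)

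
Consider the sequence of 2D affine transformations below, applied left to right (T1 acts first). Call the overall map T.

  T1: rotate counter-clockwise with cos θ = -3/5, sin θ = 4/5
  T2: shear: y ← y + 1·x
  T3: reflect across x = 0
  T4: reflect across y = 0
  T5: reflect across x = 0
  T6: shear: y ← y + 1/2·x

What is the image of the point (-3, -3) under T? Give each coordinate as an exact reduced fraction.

T(p) = (21/5, -3/2)

T1 rotate counter-clockwise with cos θ = -3/5, sin θ = 4/5: (-3, -3) → (21/5, -3/5)
T2 shear: y ← y + 1·x: (21/5, -3/5) → (21/5, 18/5)
T3 reflect across x = 0: (21/5, 18/5) → (-21/5, 18/5)
T4 reflect across y = 0: (-21/5, 18/5) → (-21/5, -18/5)
T5 reflect across x = 0: (-21/5, -18/5) → (21/5, -18/5)
T6 shear: y ← y + 1/2·x: (21/5, -18/5) → (21/5, -3/2)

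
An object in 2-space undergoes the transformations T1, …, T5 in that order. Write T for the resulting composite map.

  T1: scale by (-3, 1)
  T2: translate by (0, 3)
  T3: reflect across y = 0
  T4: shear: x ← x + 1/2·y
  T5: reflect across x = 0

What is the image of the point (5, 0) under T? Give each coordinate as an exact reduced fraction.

T(p) = (33/2, -3)

T1 scale by (-3, 1): (5, 0) → (-15, 0)
T2 translate by (0, 3): (-15, 0) → (-15, 3)
T3 reflect across y = 0: (-15, 3) → (-15, -3)
T4 shear: x ← x + 1/2·y: (-15, -3) → (-33/2, -3)
T5 reflect across x = 0: (-33/2, -3) → (33/2, -3)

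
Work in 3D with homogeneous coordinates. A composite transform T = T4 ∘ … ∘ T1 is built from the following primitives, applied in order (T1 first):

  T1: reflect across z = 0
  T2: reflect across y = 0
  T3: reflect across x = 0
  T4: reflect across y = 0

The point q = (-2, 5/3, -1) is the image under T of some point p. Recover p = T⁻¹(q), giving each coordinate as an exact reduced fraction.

T1 = [1 0 0 0; 0 1 0 0; 0 0 -1 0; 0 0 0 1]
T2·T1 = [1 0 0 0; 0 -1 0 0; 0 0 -1 0; 0 0 0 1]
T3·…·T1 = [-1 0 0 0; 0 -1 0 0; 0 0 -1 0; 0 0 0 1]
T4·…·T1 = [-1 0 0 0; 0 1 0 0; 0 0 -1 0; 0 0 0 1]
det M = 1; M⁻¹ = [-1 0 0 0; 0 1 0 0; 0 0 -1 0; 0 0 0 1]
M⁻¹ · (-2, 5/3, -1)ᵀ = (2, 5/3, 1)ᵀ

p = (2, 5/3, 1)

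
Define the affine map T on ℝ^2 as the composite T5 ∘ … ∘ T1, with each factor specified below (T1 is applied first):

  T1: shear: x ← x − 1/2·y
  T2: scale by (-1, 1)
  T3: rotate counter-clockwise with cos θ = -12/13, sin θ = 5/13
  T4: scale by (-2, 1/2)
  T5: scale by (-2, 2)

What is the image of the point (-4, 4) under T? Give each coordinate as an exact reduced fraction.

T(p) = (-368/13, -18/13)

T1 shear: x ← x − 1/2·y: (-4, 4) → (-6, 4)
T2 scale by (-1, 1): (-6, 4) → (6, 4)
T3 rotate counter-clockwise with cos θ = -12/13, sin θ = 5/13: (6, 4) → (-92/13, -18/13)
T4 scale by (-2, 1/2): (-92/13, -18/13) → (184/13, -9/13)
T5 scale by (-2, 2): (184/13, -9/13) → (-368/13, -18/13)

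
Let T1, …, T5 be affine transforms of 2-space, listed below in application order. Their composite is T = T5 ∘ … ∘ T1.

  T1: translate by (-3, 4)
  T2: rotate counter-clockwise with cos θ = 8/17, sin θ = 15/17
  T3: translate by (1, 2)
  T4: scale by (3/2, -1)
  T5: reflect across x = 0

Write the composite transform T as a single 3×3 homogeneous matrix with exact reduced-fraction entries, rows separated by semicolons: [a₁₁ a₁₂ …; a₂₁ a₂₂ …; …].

T = [-12/17 45/34 201/34; -15/17 -8/17 -21/17; 0 0 1]

T1 = [1 0 -3; 0 1 4; 0 0 1]
T2·T1 = [8/17 -15/17 -84/17; 15/17 8/17 -13/17; 0 0 1]
T3·…·T1 = [8/17 -15/17 -67/17; 15/17 8/17 21/17; 0 0 1]
T4·…·T1 = [12/17 -45/34 -201/34; -15/17 -8/17 -21/17; 0 0 1]
T5·…·T1 = [-12/17 45/34 201/34; -15/17 -8/17 -21/17; 0 0 1]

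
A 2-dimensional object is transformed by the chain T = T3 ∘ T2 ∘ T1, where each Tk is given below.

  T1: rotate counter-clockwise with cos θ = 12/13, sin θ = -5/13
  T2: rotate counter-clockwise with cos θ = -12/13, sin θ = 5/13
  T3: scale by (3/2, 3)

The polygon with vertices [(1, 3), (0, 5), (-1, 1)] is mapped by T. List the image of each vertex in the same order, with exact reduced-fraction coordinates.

image vertices: (-1437/338, -711/169), (-900/169, -1785/169), (-3/338, -717/169)

T1 rotate counter-clockwise with cos θ = 12/13, sin θ = -5/13: (1, 3) → (27/13, 31/13); (0, 5) → (25/13, 60/13); (-1, 1) → (-7/13, 17/13)
T2 rotate counter-clockwise with cos θ = -12/13, sin θ = 5/13: (27/13, 31/13) → (-479/169, -237/169); (25/13, 60/13) → (-600/169, -595/169); (-7/13, 17/13) → (-1/169, -239/169)
T3 scale by (3/2, 3): (-479/169, -237/169) → (-1437/338, -711/169); (-600/169, -595/169) → (-900/169, -1785/169); (-1/169, -239/169) → (-3/338, -717/169)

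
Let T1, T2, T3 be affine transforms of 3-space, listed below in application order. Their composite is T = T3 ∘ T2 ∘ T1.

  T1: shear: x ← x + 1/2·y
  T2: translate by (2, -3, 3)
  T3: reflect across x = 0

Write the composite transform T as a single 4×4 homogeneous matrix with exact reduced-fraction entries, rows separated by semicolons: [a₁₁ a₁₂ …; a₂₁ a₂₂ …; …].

T = [-1 -1/2 0 -2; 0 1 0 -3; 0 0 1 3; 0 0 0 1]

T1 = [1 1/2 0 0; 0 1 0 0; 0 0 1 0; 0 0 0 1]
T2·T1 = [1 1/2 0 2; 0 1 0 -3; 0 0 1 3; 0 0 0 1]
T3·…·T1 = [-1 -1/2 0 -2; 0 1 0 -3; 0 0 1 3; 0 0 0 1]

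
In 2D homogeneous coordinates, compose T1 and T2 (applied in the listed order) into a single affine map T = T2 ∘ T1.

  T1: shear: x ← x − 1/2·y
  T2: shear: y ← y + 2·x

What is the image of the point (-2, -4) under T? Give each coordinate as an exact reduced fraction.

T(p) = (0, -4)

T1 shear: x ← x − 1/2·y: (-2, -4) → (0, -4)
T2 shear: y ← y + 2·x: (0, -4) → (0, -4)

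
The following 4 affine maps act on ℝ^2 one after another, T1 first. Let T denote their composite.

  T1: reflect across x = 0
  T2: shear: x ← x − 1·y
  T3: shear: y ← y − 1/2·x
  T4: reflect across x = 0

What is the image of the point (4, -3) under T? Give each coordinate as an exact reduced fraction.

T(p) = (1, -5/2)

T1 reflect across x = 0: (4, -3) → (-4, -3)
T2 shear: x ← x − 1·y: (-4, -3) → (-1, -3)
T3 shear: y ← y − 1/2·x: (-1, -3) → (-1, -5/2)
T4 reflect across x = 0: (-1, -5/2) → (1, -5/2)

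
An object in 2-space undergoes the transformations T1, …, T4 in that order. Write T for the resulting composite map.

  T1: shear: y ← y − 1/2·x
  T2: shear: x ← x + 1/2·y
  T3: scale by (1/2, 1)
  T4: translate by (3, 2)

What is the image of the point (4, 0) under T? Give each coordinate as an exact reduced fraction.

T1 shear: y ← y − 1/2·x: (4, 0) → (4, -2)
T2 shear: x ← x + 1/2·y: (4, -2) → (3, -2)
T3 scale by (1/2, 1): (3, -2) → (3/2, -2)
T4 translate by (3, 2): (3/2, -2) → (9/2, 0)

T(p) = (9/2, 0)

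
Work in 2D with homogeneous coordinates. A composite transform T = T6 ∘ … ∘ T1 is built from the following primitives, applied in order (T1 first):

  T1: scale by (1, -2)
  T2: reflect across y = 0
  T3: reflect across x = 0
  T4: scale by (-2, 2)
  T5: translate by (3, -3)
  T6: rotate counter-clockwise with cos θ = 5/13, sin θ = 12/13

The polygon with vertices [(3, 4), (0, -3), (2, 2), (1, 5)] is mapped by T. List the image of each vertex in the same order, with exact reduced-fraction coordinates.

image vertices: (-111/13, 173/13), (15, -3), (-25/13, 109/13), (-179/13, 145/13)

T1 scale by (1, -2): (3, 4) → (3, -8); (0, -3) → (0, 6); (2, 2) → (2, -4); (1, 5) → (1, -10)
T2 reflect across y = 0: (3, -8) → (3, 8); (0, 6) → (0, -6); (2, -4) → (2, 4); (1, -10) → (1, 10)
T3 reflect across x = 0: (3, 8) → (-3, 8); (0, -6) → (0, -6); (2, 4) → (-2, 4); (1, 10) → (-1, 10)
T4 scale by (-2, 2): (-3, 8) → (6, 16); (0, -6) → (0, -12); (-2, 4) → (4, 8); (-1, 10) → (2, 20)
T5 translate by (3, -3): (6, 16) → (9, 13); (0, -12) → (3, -15); (4, 8) → (7, 5); (2, 20) → (5, 17)
T6 rotate counter-clockwise with cos θ = 5/13, sin θ = 12/13: (9, 13) → (-111/13, 173/13); (3, -15) → (15, -3); (7, 5) → (-25/13, 109/13); (5, 17) → (-179/13, 145/13)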